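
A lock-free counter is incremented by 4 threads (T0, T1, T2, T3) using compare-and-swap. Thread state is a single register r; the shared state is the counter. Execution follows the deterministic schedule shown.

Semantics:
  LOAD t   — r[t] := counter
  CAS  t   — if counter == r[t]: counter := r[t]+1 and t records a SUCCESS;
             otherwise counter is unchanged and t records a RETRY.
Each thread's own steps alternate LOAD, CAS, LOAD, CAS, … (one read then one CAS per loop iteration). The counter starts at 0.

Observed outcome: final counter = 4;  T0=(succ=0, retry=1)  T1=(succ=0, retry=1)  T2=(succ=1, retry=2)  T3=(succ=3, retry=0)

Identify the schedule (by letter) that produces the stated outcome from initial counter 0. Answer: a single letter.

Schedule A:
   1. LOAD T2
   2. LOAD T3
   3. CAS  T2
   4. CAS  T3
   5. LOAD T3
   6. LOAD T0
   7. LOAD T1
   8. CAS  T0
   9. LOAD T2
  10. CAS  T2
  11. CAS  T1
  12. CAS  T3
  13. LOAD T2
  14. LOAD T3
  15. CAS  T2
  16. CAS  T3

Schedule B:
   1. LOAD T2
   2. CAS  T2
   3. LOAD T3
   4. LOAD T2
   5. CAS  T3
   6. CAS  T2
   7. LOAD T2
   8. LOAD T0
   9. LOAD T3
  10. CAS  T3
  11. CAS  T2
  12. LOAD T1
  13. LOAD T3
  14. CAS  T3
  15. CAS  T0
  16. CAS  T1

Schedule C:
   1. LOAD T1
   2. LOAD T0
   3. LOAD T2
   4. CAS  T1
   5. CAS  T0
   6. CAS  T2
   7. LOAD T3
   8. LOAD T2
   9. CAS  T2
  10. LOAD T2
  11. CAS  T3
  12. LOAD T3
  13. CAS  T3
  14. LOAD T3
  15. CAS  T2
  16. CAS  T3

Tracing schedule B:
step 1: T2 LOAD ⇒ load; ctr=0 reg=0
step 2: T2 CAS ⇒ ok; ctr=1 reg=0
step 3: T3 LOAD ⇒ load; ctr=1 reg=1
step 4: T2 LOAD ⇒ load; ctr=1 reg=1
step 5: T3 CAS ⇒ ok; ctr=2 reg=1
step 6: T2 CAS ⇒ retry; ctr=2 reg=1
step 7: T2 LOAD ⇒ load; ctr=2 reg=2
step 8: T0 LOAD ⇒ load; ctr=2 reg=2
step 9: T3 LOAD ⇒ load; ctr=2 reg=2
step 10: T3 CAS ⇒ ok; ctr=3 reg=2
step 11: T2 CAS ⇒ retry; ctr=3 reg=2
step 12: T1 LOAD ⇒ load; ctr=3 reg=3
step 13: T3 LOAD ⇒ load; ctr=3 reg=3
step 14: T3 CAS ⇒ ok; ctr=4 reg=3
step 15: T0 CAS ⇒ retry; ctr=4 reg=2
step 16: T1 CAS ⇒ retry; ctr=4 reg=3

B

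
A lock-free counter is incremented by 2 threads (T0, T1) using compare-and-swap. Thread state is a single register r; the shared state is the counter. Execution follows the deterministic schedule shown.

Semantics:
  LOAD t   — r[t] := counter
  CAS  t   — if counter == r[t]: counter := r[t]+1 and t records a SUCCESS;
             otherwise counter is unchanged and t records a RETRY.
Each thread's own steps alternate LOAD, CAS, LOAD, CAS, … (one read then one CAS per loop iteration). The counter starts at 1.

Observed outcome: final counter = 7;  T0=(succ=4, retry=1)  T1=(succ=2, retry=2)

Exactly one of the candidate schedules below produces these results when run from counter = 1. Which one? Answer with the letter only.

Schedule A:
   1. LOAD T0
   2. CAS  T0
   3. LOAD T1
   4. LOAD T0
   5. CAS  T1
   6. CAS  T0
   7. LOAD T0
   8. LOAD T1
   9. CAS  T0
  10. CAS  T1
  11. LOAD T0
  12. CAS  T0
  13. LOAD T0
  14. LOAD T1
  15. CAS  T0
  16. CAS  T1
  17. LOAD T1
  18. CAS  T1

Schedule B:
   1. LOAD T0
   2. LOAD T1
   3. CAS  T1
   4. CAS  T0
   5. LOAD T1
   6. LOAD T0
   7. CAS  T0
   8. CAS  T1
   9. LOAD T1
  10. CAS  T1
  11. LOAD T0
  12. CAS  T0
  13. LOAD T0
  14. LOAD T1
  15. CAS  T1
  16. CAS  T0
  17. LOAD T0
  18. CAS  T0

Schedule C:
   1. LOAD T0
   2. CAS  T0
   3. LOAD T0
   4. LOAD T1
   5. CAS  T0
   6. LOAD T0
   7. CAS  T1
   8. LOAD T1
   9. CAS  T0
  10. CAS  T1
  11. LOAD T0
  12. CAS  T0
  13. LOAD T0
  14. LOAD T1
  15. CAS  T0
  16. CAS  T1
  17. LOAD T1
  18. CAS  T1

Simulating candidate A:
[1] T0.load  rd  (counter 1, T0.r 1)
[2] T0.cas  hit  (counter 2, T0.r 1)
[3] T1.load  rd  (counter 2, T1.r 2)
[4] T0.load  rd  (counter 2, T0.r 2)
[5] T1.cas  hit  (counter 3, T1.r 2)
[6] T0.cas  miss  (counter 3, T0.r 2)
[7] T0.load  rd  (counter 3, T0.r 3)
[8] T1.load  rd  (counter 3, T1.r 3)
[9] T0.cas  hit  (counter 4, T0.r 3)
[10] T1.cas  miss  (counter 4, T1.r 3)
[11] T0.load  rd  (counter 4, T0.r 4)
[12] T0.cas  hit  (counter 5, T0.r 4)
[13] T0.load  rd  (counter 5, T0.r 5)
[14] T1.load  rd  (counter 5, T1.r 5)
[15] T0.cas  hit  (counter 6, T0.r 5)
[16] T1.cas  miss  (counter 6, T1.r 5)
[17] T1.load  rd  (counter 6, T1.r 6)
[18] T1.cas  hit  (counter 7, T1.r 6)

A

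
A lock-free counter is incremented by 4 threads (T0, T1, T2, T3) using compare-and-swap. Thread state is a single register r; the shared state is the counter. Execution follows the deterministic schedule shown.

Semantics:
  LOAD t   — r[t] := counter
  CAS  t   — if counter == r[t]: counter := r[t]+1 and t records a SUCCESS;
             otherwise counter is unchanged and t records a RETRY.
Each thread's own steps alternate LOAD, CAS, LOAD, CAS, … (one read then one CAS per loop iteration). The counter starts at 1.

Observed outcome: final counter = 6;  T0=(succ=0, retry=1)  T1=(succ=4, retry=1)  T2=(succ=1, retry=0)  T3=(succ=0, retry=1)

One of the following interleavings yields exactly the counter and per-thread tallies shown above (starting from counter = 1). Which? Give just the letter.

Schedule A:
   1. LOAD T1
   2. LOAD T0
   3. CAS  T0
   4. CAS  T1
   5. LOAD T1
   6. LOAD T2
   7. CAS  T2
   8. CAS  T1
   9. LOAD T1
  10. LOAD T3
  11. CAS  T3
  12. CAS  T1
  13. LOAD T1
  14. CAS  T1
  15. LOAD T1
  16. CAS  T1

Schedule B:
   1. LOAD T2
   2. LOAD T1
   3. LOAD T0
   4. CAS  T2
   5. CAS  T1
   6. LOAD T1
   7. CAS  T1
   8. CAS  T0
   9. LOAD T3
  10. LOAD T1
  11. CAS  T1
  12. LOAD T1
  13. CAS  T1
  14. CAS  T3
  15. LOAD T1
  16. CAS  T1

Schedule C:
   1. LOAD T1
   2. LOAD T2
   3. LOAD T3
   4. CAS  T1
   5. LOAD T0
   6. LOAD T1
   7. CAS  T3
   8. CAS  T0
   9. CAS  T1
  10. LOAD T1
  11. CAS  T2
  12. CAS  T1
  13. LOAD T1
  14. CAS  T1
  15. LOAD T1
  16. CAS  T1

B

Simulating candidate B:
T2 LOAD — after: cnt=1, r=1 — load
T1 LOAD — after: cnt=1, r=1 — load
T0 LOAD — after: cnt=1, r=1 — load
T2 CAS — after: cnt=2, r=1 — ok
T1 CAS — after: cnt=2, r=1 — retry
T1 LOAD — after: cnt=2, r=2 — load
T1 CAS — after: cnt=3, r=2 — ok
T0 CAS — after: cnt=3, r=1 — retry
T3 LOAD — after: cnt=3, r=3 — load
T1 LOAD — after: cnt=3, r=3 — load
T1 CAS — after: cnt=4, r=3 — ok
T1 LOAD — after: cnt=4, r=4 — load
T1 CAS — after: cnt=5, r=4 — ok
T3 CAS — after: cnt=5, r=3 — retry
T1 LOAD — after: cnt=5, r=5 — load
T1 CAS — after: cnt=6, r=5 — ok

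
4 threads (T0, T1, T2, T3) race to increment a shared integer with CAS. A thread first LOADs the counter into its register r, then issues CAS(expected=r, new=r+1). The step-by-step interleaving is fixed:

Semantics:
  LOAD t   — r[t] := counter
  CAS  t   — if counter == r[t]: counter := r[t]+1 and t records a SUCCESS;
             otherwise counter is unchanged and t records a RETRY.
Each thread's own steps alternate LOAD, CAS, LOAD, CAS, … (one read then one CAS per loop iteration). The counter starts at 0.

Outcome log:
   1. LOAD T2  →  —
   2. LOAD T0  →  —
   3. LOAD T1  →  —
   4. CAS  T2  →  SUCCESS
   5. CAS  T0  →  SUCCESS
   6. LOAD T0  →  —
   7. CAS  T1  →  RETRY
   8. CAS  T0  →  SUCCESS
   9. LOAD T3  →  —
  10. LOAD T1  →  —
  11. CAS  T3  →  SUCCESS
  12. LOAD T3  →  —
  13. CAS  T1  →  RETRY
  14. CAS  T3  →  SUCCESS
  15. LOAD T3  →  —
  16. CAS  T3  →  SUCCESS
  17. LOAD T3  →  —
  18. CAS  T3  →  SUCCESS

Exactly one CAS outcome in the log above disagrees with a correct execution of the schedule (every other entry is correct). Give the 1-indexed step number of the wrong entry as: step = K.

step = 5

Correct run:
#1 T2 reads 0
#2 T0 reads 0
#3 T1 reads 0
#4 T2 CAS(0→1) writes; counter now 1
#5 T0 CAS(0→1) fails; counter now 1
#6 T0 reads 1
#7 T1 CAS(0→1) fails; counter now 1
#8 T0 CAS(1→2) writes; counter now 2
#9 T3 reads 2
#10 T1 reads 2
#11 T3 CAS(2→3) writes; counter now 3
#12 T3 reads 3
#13 T1 CAS(2→3) fails; counter now 3
#14 T3 CAS(3→4) writes; counter now 4
#15 T3 reads 4
#16 T3 CAS(4→5) writes; counter now 5
#17 T3 reads 5
#18 T3 CAS(5→6) writes; counter now 6
Log disagrees first at step 5.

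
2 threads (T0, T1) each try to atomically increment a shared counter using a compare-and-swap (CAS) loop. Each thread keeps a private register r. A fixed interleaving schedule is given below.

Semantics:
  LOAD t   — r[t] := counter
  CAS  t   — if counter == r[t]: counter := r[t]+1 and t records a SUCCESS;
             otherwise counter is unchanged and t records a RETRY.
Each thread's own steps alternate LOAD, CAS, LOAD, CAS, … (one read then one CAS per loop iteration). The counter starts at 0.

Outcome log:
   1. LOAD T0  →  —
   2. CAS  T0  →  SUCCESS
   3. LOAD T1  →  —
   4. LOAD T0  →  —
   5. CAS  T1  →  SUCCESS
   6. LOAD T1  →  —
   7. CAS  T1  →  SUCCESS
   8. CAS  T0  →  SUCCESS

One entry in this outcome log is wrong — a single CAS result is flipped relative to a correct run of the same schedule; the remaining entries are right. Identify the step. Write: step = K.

step = 8

Correct run:
step 1: T0 LOAD ⇒ load; ctr=0 reg=0
step 2: T0 CAS ⇒ ok; ctr=1 reg=0
step 3: T1 LOAD ⇒ load; ctr=1 reg=1
step 4: T0 LOAD ⇒ load; ctr=1 reg=1
step 5: T1 CAS ⇒ ok; ctr=2 reg=1
step 6: T1 LOAD ⇒ load; ctr=2 reg=2
step 7: T1 CAS ⇒ ok; ctr=3 reg=2
step 8: T0 CAS ⇒ retry; ctr=3 reg=1
Flip is step 8.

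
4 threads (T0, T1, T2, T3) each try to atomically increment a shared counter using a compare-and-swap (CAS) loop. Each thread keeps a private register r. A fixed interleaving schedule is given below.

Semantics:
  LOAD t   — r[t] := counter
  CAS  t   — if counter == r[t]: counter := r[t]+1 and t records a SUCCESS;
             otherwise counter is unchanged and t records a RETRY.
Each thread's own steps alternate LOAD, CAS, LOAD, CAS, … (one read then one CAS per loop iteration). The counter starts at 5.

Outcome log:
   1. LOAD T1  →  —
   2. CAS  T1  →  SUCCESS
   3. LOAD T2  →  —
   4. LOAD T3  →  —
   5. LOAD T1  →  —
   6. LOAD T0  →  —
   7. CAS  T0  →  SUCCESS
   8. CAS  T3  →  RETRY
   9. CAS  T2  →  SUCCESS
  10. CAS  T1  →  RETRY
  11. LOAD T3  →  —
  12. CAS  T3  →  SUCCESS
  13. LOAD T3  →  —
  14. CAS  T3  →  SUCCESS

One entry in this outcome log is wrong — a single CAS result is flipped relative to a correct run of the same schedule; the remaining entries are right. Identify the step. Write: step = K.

Reference trace:
T1 LOAD — after: cnt=5, r=5 — load
T1 CAS — after: cnt=6, r=5 — ok
T2 LOAD — after: cnt=6, r=6 — load
T3 LOAD — after: cnt=6, r=6 — load
T1 LOAD — after: cnt=6, r=6 — load
T0 LOAD — after: cnt=6, r=6 — load
T0 CAS — after: cnt=7, r=6 — ok
T3 CAS — after: cnt=7, r=6 — retry
T2 CAS — after: cnt=7, r=6 — retry
T1 CAS — after: cnt=7, r=6 — retry
T3 LOAD — after: cnt=7, r=7 — load
T3 CAS — after: cnt=8, r=7 — ok
T3 LOAD — after: cnt=8, r=8 — load
T3 CAS — after: cnt=9, r=8 — ok
Flip is step 9.

step = 9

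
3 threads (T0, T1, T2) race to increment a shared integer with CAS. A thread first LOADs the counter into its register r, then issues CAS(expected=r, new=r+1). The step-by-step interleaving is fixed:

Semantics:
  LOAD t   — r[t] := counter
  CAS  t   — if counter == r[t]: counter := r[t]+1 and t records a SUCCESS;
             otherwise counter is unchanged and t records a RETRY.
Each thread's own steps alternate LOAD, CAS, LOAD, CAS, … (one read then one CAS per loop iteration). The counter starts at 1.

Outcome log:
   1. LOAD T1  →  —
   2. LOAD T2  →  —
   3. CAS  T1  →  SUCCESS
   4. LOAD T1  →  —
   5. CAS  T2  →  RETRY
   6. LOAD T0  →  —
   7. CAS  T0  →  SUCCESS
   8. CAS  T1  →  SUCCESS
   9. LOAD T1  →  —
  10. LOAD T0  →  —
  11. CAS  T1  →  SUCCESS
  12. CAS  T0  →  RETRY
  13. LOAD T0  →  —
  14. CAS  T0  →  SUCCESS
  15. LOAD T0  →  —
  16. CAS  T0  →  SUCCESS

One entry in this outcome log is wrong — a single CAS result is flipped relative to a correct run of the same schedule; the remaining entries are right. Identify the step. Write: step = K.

Correct run:
#1 T1 reads 1
#2 T2 reads 1
#3 T1 CAS(1→2) writes; counter now 2
#4 T1 reads 2
#5 T2 CAS(1→2) fails; counter now 2
#6 T0 reads 2
#7 T0 CAS(2→3) writes; counter now 3
#8 T1 CAS(2→3) fails; counter now 3
#9 T1 reads 3
#10 T0 reads 3
#11 T1 CAS(3→4) writes; counter now 4
#12 T0 CAS(3→4) fails; counter now 4
#13 T0 reads 4
#14 T0 CAS(4→5) writes; counter now 5
#15 T0 reads 5
#16 T0 CAS(5→6) writes; counter now 6
Flip is step 8.

step = 8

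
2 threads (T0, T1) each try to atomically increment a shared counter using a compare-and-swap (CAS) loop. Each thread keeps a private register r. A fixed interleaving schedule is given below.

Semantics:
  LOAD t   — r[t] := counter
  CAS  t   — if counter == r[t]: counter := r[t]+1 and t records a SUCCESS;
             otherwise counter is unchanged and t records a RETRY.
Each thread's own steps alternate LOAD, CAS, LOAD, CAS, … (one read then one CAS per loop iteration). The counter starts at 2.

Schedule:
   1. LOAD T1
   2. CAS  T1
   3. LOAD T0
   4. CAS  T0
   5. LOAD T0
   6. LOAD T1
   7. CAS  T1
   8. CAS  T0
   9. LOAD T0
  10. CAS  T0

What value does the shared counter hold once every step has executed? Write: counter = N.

   1) LOAD T1:  M=2  r_T1=2
   2) CAS  T1:  M=3  r_T1=2 ✓
   3) LOAD T0:  M=3  r_T0=3
   4) CAS  T0:  M=4  r_T0=3 ✓
   5) LOAD T0:  M=4  r_T0=4
   6) LOAD T1:  M=4  r_T1=4
   7) CAS  T1:  M=5  r_T1=4 ✓
   8) CAS  T0:  M=5  r_T0=4 ✗
   9) LOAD T0:  M=5  r_T0=5
  10) CAS  T0:  M=6  r_T0=5 ✓

counter = 6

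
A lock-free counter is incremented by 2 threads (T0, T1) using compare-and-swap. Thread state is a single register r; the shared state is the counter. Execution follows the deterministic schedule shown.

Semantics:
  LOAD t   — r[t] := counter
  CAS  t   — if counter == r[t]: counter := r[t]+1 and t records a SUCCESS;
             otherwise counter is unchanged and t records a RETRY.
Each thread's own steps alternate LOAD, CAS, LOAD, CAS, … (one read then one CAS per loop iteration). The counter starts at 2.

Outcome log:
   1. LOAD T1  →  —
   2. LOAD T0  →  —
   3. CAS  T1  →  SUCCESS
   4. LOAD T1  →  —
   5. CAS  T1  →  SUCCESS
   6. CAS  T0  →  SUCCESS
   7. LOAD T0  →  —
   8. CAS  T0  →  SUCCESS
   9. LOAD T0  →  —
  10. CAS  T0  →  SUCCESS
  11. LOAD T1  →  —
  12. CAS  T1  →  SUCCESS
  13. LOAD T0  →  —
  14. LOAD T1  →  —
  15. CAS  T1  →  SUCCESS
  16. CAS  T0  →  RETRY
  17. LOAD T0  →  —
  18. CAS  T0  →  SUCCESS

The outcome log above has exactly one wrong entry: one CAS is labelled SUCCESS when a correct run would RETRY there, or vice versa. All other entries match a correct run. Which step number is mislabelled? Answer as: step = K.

Correct run:
1. LOAD T1 → mem=2 r[T1]=2 [LOAD]
2. LOAD T0 → mem=2 r[T0]=2 [LOAD]
3. CAS T1 → mem=3 r[T1]=2 [OK]
4. LOAD T1 → mem=3 r[T1]=3 [LOAD]
5. CAS T1 → mem=4 r[T1]=3 [OK]
6. CAS T0 → mem=4 r[T0]=2 [RETRY]
7. LOAD T0 → mem=4 r[T0]=4 [LOAD]
8. CAS T0 → mem=5 r[T0]=4 [OK]
9. LOAD T0 → mem=5 r[T0]=5 [LOAD]
10. CAS T0 → mem=6 r[T0]=5 [OK]
11. LOAD T1 → mem=6 r[T1]=6 [LOAD]
12. CAS T1 → mem=7 r[T1]=6 [OK]
13. LOAD T0 → mem=7 r[T0]=7 [LOAD]
14. LOAD T1 → mem=7 r[T1]=7 [LOAD]
15. CAS T1 → mem=8 r[T1]=7 [OK]
16. CAS T0 → mem=8 r[T0]=7 [RETRY]
17. LOAD T0 → mem=8 r[T0]=8 [LOAD]
18. CAS T0 → mem=9 r[T0]=8 [OK]
Flip is step 6.

step = 6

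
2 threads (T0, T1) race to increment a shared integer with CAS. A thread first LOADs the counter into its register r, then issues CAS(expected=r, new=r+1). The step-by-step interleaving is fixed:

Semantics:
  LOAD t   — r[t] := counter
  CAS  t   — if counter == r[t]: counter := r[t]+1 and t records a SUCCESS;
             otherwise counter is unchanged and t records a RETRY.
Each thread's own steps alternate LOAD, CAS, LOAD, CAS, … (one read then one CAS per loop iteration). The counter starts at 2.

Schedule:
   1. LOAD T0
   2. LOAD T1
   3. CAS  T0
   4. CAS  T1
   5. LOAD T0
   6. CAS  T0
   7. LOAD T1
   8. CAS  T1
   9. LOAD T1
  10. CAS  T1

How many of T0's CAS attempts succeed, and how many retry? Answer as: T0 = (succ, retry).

T0 = (2, 0)

   1) LOAD T0:  M=2  r_T0=2
   2) LOAD T1:  M=2  r_T1=2
   3) CAS  T0:  M=3  r_T0=2 ✓
   4) CAS  T1:  M=3  r_T1=2 ✗
   5) LOAD T0:  M=3  r_T0=3
   6) CAS  T0:  M=4  r_T0=3 ✓
   7) LOAD T1:  M=4  r_T1=4
   8) CAS  T1:  M=5  r_T1=4 ✓
   9) LOAD T1:  M=5  r_T1=5
  10) CAS  T1:  M=6  r_T1=5 ✓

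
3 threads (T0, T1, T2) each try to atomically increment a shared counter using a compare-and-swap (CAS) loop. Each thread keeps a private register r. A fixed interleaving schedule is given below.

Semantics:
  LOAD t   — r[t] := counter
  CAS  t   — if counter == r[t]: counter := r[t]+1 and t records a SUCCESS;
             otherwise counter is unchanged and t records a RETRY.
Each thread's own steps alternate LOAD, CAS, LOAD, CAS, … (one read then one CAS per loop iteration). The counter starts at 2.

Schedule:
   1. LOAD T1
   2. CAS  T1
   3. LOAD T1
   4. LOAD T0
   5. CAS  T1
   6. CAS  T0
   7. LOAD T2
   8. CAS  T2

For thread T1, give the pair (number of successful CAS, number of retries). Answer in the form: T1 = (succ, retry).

T1 = (2, 0)

[1] T1.load  rd  (counter 2, T1.r 2)
[2] T1.cas  hit  (counter 3, T1.r 2)
[3] T1.load  rd  (counter 3, T1.r 3)
[4] T0.load  rd  (counter 3, T0.r 3)
[5] T1.cas  hit  (counter 4, T1.r 3)
[6] T0.cas  miss  (counter 4, T0.r 3)
[7] T2.load  rd  (counter 4, T2.r 4)
[8] T2.cas  hit  (counter 5, T2.r 4)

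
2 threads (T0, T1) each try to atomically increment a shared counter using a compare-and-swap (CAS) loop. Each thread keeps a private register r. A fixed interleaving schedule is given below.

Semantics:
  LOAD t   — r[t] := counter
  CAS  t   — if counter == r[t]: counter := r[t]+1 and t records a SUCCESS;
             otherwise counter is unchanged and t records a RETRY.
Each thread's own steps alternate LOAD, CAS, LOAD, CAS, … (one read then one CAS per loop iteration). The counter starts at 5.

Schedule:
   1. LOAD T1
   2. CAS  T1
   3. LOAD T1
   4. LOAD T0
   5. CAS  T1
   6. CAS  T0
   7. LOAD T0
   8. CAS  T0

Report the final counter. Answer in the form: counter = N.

   1) LOAD T1:  M=5  r_T1=5
   2) CAS  T1:  M=6  r_T1=5 ✓
   3) LOAD T1:  M=6  r_T1=6
   4) LOAD T0:  M=6  r_T0=6
   5) CAS  T1:  M=7  r_T1=6 ✓
   6) CAS  T0:  M=7  r_T0=6 ✗
   7) LOAD T0:  M=7  r_T0=7
   8) CAS  T0:  M=8  r_T0=7 ✓

counter = 8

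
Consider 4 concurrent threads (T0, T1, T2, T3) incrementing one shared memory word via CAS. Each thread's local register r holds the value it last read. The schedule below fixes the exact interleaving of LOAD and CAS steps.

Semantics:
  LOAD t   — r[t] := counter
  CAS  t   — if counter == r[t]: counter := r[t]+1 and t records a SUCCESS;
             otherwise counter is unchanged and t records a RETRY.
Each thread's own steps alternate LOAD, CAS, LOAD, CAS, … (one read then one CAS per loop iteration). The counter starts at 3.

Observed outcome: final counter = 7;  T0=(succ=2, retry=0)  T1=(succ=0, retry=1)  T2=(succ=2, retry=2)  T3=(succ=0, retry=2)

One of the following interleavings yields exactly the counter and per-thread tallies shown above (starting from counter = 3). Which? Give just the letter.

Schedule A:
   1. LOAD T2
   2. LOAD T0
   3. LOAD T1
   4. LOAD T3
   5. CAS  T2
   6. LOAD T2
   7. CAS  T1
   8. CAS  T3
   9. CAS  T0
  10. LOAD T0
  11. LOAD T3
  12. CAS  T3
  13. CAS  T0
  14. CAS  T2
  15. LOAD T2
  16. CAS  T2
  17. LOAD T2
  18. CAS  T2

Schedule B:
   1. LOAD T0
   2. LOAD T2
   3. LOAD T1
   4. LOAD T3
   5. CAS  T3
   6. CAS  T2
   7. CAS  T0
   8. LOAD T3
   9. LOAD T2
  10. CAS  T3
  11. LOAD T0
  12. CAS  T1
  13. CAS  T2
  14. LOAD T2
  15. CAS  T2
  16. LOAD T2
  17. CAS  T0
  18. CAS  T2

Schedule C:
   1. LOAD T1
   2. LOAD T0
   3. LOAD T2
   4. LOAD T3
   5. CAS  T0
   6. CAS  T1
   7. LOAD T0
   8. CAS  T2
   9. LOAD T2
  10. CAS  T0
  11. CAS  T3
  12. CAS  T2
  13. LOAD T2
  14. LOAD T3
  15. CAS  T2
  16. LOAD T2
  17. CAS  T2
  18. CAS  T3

C

Tracing schedule C:
[1] T1.load  rd  (counter 3, T1.r 3)
[2] T0.load  rd  (counter 3, T0.r 3)
[3] T2.load  rd  (counter 3, T2.r 3)
[4] T3.load  rd  (counter 3, T3.r 3)
[5] T0.cas  hit  (counter 4, T0.r 3)
[6] T1.cas  miss  (counter 4, T1.r 3)
[7] T0.load  rd  (counter 4, T0.r 4)
[8] T2.cas  miss  (counter 4, T2.r 3)
[9] T2.load  rd  (counter 4, T2.r 4)
[10] T0.cas  hit  (counter 5, T0.r 4)
[11] T3.cas  miss  (counter 5, T3.r 3)
[12] T2.cas  miss  (counter 5, T2.r 4)
[13] T2.load  rd  (counter 5, T2.r 5)
[14] T3.load  rd  (counter 5, T3.r 5)
[15] T2.cas  hit  (counter 6, T2.r 5)
[16] T2.load  rd  (counter 6, T2.r 6)
[17] T2.cas  hit  (counter 7, T2.r 6)
[18] T3.cas  miss  (counter 7, T3.r 5)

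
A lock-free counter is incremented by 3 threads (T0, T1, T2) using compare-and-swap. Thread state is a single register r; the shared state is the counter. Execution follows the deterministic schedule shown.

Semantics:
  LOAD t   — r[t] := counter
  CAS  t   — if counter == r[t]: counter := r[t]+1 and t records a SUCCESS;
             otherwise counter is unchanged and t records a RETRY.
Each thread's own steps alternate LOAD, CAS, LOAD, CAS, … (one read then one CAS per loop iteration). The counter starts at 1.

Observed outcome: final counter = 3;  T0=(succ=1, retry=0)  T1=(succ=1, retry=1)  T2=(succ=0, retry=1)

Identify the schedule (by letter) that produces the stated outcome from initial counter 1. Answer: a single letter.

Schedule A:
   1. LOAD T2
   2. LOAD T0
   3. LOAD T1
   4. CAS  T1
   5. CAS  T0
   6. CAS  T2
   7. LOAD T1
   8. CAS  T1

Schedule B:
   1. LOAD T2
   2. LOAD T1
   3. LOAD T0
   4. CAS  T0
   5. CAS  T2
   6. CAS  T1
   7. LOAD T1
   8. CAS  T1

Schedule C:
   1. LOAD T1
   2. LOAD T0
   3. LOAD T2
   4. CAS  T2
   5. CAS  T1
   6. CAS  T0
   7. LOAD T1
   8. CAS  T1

B

Tracing schedule B:
[1] T2.load  rd  (counter 1, T2.r 1)
[2] T1.load  rd  (counter 1, T1.r 1)
[3] T0.load  rd  (counter 1, T0.r 1)
[4] T0.cas  hit  (counter 2, T0.r 1)
[5] T2.cas  miss  (counter 2, T2.r 1)
[6] T1.cas  miss  (counter 2, T1.r 1)
[7] T1.load  rd  (counter 2, T1.r 2)
[8] T1.cas  hit  (counter 3, T1.r 2)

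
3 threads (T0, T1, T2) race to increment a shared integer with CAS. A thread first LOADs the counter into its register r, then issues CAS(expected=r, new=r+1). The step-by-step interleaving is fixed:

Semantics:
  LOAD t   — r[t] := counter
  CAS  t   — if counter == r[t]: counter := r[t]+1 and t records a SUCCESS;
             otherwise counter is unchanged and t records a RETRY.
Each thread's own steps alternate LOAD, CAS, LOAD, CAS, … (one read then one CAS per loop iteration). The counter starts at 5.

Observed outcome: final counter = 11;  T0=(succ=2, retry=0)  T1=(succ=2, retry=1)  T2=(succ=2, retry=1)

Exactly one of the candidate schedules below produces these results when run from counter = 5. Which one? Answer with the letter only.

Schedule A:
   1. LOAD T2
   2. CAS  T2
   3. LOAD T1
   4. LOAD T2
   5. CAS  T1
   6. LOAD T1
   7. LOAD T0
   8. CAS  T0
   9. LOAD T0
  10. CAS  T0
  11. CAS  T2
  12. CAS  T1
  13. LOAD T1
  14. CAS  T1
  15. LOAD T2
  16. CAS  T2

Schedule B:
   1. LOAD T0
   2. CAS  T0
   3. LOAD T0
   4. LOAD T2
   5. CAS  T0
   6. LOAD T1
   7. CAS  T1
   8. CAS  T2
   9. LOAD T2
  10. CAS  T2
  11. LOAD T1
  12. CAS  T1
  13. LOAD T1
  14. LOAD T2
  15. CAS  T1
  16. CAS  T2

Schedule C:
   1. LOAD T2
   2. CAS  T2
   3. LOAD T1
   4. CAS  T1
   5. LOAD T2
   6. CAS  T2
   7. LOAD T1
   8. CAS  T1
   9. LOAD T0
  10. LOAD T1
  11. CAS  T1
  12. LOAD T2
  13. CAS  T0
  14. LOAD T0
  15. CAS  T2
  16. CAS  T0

Simulating candidate A:
#1 T2 reads 5
#2 T2 CAS(5→6) writes; counter now 6
#3 T1 reads 6
#4 T2 reads 6
#5 T1 CAS(6→7) writes; counter now 7
#6 T1 reads 7
#7 T0 reads 7
#8 T0 CAS(7→8) writes; counter now 8
#9 T0 reads 8
#10 T0 CAS(8→9) writes; counter now 9
#11 T2 CAS(6→7) fails; counter now 9
#12 T1 CAS(7→8) fails; counter now 9
#13 T1 reads 9
#14 T1 CAS(9→10) writes; counter now 10
#15 T2 reads 10
#16 T2 CAS(10→11) writes; counter now 11

A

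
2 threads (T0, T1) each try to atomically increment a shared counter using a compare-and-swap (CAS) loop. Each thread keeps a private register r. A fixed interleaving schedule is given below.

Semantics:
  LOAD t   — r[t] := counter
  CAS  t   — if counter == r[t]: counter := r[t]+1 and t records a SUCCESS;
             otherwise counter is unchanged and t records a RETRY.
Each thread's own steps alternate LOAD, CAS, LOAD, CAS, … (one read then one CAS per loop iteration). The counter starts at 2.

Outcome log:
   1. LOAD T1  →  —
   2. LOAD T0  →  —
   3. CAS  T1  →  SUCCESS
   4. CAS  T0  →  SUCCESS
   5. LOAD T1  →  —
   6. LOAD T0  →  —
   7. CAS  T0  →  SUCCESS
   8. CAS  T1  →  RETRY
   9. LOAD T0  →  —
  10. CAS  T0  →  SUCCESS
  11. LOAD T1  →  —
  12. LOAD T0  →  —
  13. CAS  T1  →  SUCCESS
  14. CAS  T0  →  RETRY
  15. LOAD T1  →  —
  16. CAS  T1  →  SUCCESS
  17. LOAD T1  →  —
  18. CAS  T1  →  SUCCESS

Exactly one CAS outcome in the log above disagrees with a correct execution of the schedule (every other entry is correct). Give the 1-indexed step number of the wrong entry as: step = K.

Reference trace:
#1 T1 reads 2
#2 T0 reads 2
#3 T1 CAS(2→3) writes; counter now 3
#4 T0 CAS(2→3) fails; counter now 3
#5 T1 reads 3
#6 T0 reads 3
#7 T0 CAS(3→4) writes; counter now 4
#8 T1 CAS(3→4) fails; counter now 4
#9 T0 reads 4
#10 T0 CAS(4→5) writes; counter now 5
#11 T1 reads 5
#12 T0 reads 5
#13 T1 CAS(5→6) writes; counter now 6
#14 T0 CAS(5→6) fails; counter now 6
#15 T1 reads 6
#16 T1 CAS(6→7) writes; counter now 7
#17 T1 reads 7
#18 T1 CAS(7→8) writes; counter now 8
Flip is step 4.

step = 4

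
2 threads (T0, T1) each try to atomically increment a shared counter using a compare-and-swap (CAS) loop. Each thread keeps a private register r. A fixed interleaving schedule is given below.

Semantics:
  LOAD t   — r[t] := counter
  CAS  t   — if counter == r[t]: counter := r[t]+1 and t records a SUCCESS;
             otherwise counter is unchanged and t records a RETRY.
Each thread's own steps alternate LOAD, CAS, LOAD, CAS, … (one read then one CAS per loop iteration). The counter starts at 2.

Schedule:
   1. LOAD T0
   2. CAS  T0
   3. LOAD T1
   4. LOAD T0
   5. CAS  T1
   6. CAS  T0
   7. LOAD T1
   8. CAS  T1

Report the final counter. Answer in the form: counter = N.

[1] T0.load  rd  (counter 2, T0.r 2)
[2] T0.cas  hit  (counter 3, T0.r 2)
[3] T1.load  rd  (counter 3, T1.r 3)
[4] T0.load  rd  (counter 3, T0.r 3)
[5] T1.cas  hit  (counter 4, T1.r 3)
[6] T0.cas  miss  (counter 4, T0.r 3)
[7] T1.load  rd  (counter 4, T1.r 4)
[8] T1.cas  hit  (counter 5, T1.r 4)

counter = 5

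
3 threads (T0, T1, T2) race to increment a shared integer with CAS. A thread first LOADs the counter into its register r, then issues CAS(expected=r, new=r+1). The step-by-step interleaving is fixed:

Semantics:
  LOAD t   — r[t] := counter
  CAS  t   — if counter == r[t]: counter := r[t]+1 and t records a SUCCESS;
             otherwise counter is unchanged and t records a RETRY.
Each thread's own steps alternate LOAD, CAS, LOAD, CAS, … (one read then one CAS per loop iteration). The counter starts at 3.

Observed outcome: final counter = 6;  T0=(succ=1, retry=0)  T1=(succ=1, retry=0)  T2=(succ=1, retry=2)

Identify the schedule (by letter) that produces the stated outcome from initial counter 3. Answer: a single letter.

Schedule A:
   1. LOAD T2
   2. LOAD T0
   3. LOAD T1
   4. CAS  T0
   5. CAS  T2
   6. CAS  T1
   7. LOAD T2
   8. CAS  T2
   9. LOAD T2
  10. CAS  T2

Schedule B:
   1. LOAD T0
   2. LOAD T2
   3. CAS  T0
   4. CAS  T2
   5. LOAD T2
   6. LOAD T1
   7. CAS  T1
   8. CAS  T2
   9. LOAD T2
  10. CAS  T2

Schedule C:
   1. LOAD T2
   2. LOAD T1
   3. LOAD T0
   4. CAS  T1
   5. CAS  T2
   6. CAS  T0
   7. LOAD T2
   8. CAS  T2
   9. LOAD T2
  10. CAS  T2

B

Simulating candidate B:
T0 LOAD — after: cnt=3, r=3 — load
T2 LOAD — after: cnt=3, r=3 — load
T0 CAS — after: cnt=4, r=3 — ok
T2 CAS — after: cnt=4, r=3 — retry
T2 LOAD — after: cnt=4, r=4 — load
T1 LOAD — after: cnt=4, r=4 — load
T1 CAS — after: cnt=5, r=4 — ok
T2 CAS — after: cnt=5, r=4 — retry
T2 LOAD — after: cnt=5, r=5 — load
T2 CAS — after: cnt=6, r=5 — ok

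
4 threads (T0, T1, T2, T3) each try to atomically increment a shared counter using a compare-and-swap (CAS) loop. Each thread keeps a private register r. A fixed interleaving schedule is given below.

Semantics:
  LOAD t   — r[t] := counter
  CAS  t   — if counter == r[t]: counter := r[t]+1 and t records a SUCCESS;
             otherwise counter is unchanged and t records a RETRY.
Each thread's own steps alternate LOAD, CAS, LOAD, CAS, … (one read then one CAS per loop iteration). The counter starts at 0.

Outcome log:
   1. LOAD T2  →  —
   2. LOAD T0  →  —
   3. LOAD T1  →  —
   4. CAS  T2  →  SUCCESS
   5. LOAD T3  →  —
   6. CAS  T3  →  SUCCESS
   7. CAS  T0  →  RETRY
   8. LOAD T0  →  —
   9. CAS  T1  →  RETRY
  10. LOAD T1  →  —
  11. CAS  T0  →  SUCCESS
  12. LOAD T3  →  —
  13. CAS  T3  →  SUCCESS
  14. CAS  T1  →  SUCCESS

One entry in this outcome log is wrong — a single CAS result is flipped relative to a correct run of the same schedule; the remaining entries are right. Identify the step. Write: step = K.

step = 14

Reference trace:
1. LOAD T2 → mem=0 r[T2]=0 [LOAD]
2. LOAD T0 → mem=0 r[T0]=0 [LOAD]
3. LOAD T1 → mem=0 r[T1]=0 [LOAD]
4. CAS T2 → mem=1 r[T2]=0 [OK]
5. LOAD T3 → mem=1 r[T3]=1 [LOAD]
6. CAS T3 → mem=2 r[T3]=1 [OK]
7. CAS T0 → mem=2 r[T0]=0 [RETRY]
8. LOAD T0 → mem=2 r[T0]=2 [LOAD]
9. CAS T1 → mem=2 r[T1]=0 [RETRY]
10. LOAD T1 → mem=2 r[T1]=2 [LOAD]
11. CAS T0 → mem=3 r[T0]=2 [OK]
12. LOAD T3 → mem=3 r[T3]=3 [LOAD]
13. CAS T3 → mem=4 r[T3]=3 [OK]
14. CAS T1 → mem=4 r[T1]=2 [RETRY]
Flip is step 14.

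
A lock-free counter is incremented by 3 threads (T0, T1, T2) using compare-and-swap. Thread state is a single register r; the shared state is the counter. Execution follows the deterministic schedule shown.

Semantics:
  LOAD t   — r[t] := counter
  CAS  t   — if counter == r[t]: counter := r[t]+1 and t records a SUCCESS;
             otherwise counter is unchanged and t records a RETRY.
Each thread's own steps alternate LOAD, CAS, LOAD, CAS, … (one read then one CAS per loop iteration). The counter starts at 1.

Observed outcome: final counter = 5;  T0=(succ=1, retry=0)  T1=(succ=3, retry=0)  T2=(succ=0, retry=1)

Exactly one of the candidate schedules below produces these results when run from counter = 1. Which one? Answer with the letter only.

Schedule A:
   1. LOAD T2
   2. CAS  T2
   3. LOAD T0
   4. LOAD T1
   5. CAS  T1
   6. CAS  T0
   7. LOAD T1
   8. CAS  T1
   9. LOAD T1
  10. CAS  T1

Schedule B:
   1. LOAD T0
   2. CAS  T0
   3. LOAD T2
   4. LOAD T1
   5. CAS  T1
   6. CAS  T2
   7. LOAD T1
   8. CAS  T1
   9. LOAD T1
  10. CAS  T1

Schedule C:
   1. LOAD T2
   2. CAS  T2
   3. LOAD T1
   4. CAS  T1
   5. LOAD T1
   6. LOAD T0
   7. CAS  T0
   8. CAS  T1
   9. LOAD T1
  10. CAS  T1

Tracing schedule B:
#1 T0 reads 1
#2 T0 CAS(1→2) writes; counter now 2
#3 T2 reads 2
#4 T1 reads 2
#5 T1 CAS(2→3) writes; counter now 3
#6 T2 CAS(2→3) fails; counter now 3
#7 T1 reads 3
#8 T1 CAS(3→4) writes; counter now 4
#9 T1 reads 4
#10 T1 CAS(4→5) writes; counter now 5

B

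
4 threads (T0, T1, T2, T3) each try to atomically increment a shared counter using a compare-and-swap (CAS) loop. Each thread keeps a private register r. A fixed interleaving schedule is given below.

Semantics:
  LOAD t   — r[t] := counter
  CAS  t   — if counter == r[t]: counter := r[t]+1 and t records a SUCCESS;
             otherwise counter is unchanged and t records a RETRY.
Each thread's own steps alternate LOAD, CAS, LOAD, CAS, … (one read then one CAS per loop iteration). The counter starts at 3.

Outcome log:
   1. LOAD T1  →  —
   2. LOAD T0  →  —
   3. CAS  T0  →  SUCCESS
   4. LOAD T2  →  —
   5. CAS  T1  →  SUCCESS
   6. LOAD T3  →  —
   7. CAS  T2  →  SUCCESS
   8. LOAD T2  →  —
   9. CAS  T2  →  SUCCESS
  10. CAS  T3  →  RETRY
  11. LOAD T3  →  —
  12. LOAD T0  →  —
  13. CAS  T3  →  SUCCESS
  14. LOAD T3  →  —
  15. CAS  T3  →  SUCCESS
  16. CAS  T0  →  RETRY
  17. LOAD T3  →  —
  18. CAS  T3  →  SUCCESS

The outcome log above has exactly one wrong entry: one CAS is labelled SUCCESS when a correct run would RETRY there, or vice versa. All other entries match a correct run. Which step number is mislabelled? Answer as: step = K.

step = 5

Re-executing:
T1 LOAD — after: cnt=3, r=3 — load
T0 LOAD — after: cnt=3, r=3 — load
T0 CAS — after: cnt=4, r=3 — ok
T2 LOAD — after: cnt=4, r=4 — load
T1 CAS — after: cnt=4, r=3 — retry
T3 LOAD — after: cnt=4, r=4 — load
T2 CAS — after: cnt=5, r=4 — ok
T2 LOAD — after: cnt=5, r=5 — load
T2 CAS — after: cnt=6, r=5 — ok
T3 CAS — after: cnt=6, r=4 — retry
T3 LOAD — after: cnt=6, r=6 — load
T0 LOAD — after: cnt=6, r=6 — load
T3 CAS — after: cnt=7, r=6 — ok
T3 LOAD — after: cnt=7, r=7 — load
T3 CAS — after: cnt=8, r=7 — ok
T0 CAS — after: cnt=8, r=6 — retry
T3 LOAD — after: cnt=8, r=8 — load
T3 CAS — after: cnt=9, r=8 — ok
Mismatch at 5.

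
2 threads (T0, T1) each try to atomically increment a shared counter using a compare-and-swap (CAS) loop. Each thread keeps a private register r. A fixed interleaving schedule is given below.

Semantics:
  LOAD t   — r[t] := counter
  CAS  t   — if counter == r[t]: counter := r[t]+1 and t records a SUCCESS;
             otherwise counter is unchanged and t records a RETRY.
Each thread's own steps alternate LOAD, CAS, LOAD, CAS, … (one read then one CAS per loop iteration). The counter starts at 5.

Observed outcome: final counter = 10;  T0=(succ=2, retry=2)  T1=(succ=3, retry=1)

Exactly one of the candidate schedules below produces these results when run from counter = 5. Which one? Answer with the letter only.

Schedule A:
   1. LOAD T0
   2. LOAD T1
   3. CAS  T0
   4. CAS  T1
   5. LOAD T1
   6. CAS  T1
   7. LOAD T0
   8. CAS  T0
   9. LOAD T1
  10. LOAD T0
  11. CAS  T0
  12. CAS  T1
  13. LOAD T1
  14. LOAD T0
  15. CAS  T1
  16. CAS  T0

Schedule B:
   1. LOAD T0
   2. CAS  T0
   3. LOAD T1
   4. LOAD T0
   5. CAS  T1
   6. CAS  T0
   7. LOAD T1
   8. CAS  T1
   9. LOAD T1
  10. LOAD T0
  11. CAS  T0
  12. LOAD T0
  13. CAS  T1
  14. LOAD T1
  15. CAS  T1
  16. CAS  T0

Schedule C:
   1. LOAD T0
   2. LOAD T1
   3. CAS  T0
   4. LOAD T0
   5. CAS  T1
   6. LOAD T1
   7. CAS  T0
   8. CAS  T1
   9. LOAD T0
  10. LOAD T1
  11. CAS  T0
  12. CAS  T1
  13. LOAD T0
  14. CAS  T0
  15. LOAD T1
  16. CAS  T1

Simulating candidate B:
1. LOAD T0 → mem=5 r[T0]=5 [LOAD]
2. CAS T0 → mem=6 r[T0]=5 [OK]
3. LOAD T1 → mem=6 r[T1]=6 [LOAD]
4. LOAD T0 → mem=6 r[T0]=6 [LOAD]
5. CAS T1 → mem=7 r[T1]=6 [OK]
6. CAS T0 → mem=7 r[T0]=6 [RETRY]
7. LOAD T1 → mem=7 r[T1]=7 [LOAD]
8. CAS T1 → mem=8 r[T1]=7 [OK]
9. LOAD T1 → mem=8 r[T1]=8 [LOAD]
10. LOAD T0 → mem=8 r[T0]=8 [LOAD]
11. CAS T0 → mem=9 r[T0]=8 [OK]
12. LOAD T0 → mem=9 r[T0]=9 [LOAD]
13. CAS T1 → mem=9 r[T1]=8 [RETRY]
14. LOAD T1 → mem=9 r[T1]=9 [LOAD]
15. CAS T1 → mem=10 r[T1]=9 [OK]
16. CAS T0 → mem=10 r[T0]=9 [RETRY]

B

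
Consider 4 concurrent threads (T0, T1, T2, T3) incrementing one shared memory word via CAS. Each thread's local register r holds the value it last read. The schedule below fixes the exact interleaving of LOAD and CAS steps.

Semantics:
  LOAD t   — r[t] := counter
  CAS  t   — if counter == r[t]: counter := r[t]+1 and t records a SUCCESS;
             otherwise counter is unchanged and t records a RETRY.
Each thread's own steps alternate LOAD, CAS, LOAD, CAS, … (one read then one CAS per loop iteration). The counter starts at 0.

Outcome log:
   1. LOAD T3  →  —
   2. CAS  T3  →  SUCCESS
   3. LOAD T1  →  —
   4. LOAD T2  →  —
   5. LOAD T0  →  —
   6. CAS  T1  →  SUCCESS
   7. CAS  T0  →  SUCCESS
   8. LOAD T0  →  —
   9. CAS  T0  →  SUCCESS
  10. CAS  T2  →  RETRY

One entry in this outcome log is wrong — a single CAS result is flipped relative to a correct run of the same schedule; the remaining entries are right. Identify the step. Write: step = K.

Correct run:
step 1: T3 LOAD ⇒ load; ctr=0 reg=0
step 2: T3 CAS ⇒ ok; ctr=1 reg=0
step 3: T1 LOAD ⇒ load; ctr=1 reg=1
step 4: T2 LOAD ⇒ load; ctr=1 reg=1
step 5: T0 LOAD ⇒ load; ctr=1 reg=1
step 6: T1 CAS ⇒ ok; ctr=2 reg=1
step 7: T0 CAS ⇒ retry; ctr=2 reg=1
step 8: T0 LOAD ⇒ load; ctr=2 reg=2
step 9: T0 CAS ⇒ ok; ctr=3 reg=2
step 10: T2 CAS ⇒ retry; ctr=3 reg=1
Flip is step 7.

step = 7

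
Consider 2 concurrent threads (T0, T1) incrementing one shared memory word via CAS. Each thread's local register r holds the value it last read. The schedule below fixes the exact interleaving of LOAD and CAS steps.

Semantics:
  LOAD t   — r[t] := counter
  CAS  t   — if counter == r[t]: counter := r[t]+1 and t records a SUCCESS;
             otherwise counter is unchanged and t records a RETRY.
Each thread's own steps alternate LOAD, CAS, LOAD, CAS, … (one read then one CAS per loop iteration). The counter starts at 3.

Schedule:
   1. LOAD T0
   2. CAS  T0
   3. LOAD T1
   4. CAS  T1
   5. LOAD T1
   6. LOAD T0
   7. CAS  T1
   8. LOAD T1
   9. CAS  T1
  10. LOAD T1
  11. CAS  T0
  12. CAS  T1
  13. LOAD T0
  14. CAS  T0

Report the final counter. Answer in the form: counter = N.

#1 T0 reads 3
#2 T0 CAS(3→4) writes; counter now 4
#3 T1 reads 4
#4 T1 CAS(4→5) writes; counter now 5
#5 T1 reads 5
#6 T0 reads 5
#7 T1 CAS(5→6) writes; counter now 6
#8 T1 reads 6
#9 T1 CAS(6→7) writes; counter now 7
#10 T1 reads 7
#11 T0 CAS(5→6) fails; counter now 7
#12 T1 CAS(7→8) writes; counter now 8
#13 T0 reads 8
#14 T0 CAS(8→9) writes; counter now 9

counter = 9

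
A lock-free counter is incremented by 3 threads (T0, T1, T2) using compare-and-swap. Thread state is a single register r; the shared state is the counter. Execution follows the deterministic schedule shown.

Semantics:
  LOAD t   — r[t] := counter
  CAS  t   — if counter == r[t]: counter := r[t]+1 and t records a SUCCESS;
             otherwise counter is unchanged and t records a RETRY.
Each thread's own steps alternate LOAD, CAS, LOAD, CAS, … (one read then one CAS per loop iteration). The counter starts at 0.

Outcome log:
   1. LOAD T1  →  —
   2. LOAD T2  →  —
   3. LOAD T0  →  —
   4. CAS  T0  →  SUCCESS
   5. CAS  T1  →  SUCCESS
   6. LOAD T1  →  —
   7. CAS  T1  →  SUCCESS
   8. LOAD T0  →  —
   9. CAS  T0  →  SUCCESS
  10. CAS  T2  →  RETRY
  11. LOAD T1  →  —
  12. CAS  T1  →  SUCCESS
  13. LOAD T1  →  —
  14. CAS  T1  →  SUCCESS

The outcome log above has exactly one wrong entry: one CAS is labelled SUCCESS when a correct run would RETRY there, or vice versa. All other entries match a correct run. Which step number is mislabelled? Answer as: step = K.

Re-executing:
[1] T1.load  rd  (counter 0, T1.r 0)
[2] T2.load  rd  (counter 0, T2.r 0)
[3] T0.load  rd  (counter 0, T0.r 0)
[4] T0.cas  hit  (counter 1, T0.r 0)
[5] T1.cas  miss  (counter 1, T1.r 0)
[6] T1.load  rd  (counter 1, T1.r 1)
[7] T1.cas  hit  (counter 2, T1.r 1)
[8] T0.load  rd  (counter 2, T0.r 2)
[9] T0.cas  hit  (counter 3, T0.r 2)
[10] T2.cas  miss  (counter 3, T2.r 0)
[11] T1.load  rd  (counter 3, T1.r 3)
[12] T1.cas  hit  (counter 4, T1.r 3)
[13] T1.load  rd  (counter 4, T1.r 4)
[14] T1.cas  hit  (counter 5, T1.r 4)
Log disagrees first at step 5.

step = 5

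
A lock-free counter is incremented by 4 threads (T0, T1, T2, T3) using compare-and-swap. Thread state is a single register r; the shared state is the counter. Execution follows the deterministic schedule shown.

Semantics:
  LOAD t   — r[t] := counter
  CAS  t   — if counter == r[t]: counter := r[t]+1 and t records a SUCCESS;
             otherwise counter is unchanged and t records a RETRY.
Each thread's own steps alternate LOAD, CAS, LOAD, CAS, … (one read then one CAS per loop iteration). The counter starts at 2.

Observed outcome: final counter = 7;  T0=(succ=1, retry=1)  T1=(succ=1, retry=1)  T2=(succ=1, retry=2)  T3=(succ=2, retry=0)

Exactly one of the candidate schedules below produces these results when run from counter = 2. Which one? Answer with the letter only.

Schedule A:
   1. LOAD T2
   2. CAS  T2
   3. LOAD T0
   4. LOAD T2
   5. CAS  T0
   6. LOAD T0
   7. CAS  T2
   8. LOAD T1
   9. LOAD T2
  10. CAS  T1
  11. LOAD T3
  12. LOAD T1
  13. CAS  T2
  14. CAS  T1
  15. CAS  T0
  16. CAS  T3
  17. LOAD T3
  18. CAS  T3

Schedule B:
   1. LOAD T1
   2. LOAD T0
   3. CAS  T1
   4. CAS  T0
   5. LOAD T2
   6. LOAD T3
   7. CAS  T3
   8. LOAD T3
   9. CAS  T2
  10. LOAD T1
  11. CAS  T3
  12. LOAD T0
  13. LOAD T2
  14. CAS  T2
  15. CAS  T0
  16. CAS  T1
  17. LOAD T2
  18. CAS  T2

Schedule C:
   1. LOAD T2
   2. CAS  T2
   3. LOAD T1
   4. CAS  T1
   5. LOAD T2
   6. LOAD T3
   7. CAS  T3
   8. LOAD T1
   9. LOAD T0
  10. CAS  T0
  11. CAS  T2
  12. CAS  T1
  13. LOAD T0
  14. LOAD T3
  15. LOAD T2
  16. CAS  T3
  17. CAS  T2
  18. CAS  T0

C

Run C:
1. LOAD T2 → mem=2 r[T2]=2 [LOAD]
2. CAS T2 → mem=3 r[T2]=2 [OK]
3. LOAD T1 → mem=3 r[T1]=3 [LOAD]
4. CAS T1 → mem=4 r[T1]=3 [OK]
5. LOAD T2 → mem=4 r[T2]=4 [LOAD]
6. LOAD T3 → mem=4 r[T3]=4 [LOAD]
7. CAS T3 → mem=5 r[T3]=4 [OK]
8. LOAD T1 → mem=5 r[T1]=5 [LOAD]
9. LOAD T0 → mem=5 r[T0]=5 [LOAD]
10. CAS T0 → mem=6 r[T0]=5 [OK]
11. CAS T2 → mem=6 r[T2]=4 [RETRY]
12. CAS T1 → mem=6 r[T1]=5 [RETRY]
13. LOAD T0 → mem=6 r[T0]=6 [LOAD]
14. LOAD T3 → mem=6 r[T3]=6 [LOAD]
15. LOAD T2 → mem=6 r[T2]=6 [LOAD]
16. CAS T3 → mem=7 r[T3]=6 [OK]
17. CAS T2 → mem=7 r[T2]=6 [RETRY]
18. CAS T0 → mem=7 r[T0]=6 [RETRY]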